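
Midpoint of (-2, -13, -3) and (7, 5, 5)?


Midpoint = ((-2+7)/2, (-13+5)/2, (-3+5)/2) = (2.5, -4, 1)

(2.5, -4, 1)


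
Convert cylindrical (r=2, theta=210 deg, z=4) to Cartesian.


x = 2 * cos(210) = -1.7321
y = 2 * sin(210) = -1
z = 4

(-1.7321, -1, 4)


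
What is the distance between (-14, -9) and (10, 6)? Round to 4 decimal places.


d = sqrt((10--14)^2 + (6--9)^2) = 28.3019

28.3019


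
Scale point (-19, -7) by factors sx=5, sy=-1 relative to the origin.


Scaling: (x*sx, y*sy) = (-19*5, -7*-1) = (-95, 7)

(-95, 7)


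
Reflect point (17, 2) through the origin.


Reflection through origin: (x, y) -> (-x, -y)
(17, 2) -> (-17, -2)

(-17, -2)


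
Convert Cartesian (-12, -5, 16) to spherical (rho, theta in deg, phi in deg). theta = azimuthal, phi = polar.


rho = sqrt((-12)^2 + (-5)^2 + 16^2) = 20.6155
theta = atan2(-5, -12) = 202.6199 deg
phi = acos(16/20.6155) = 39.0939 deg

rho = 20.6155, theta = 202.6199 deg, phi = 39.0939 deg


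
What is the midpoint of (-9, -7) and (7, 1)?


Midpoint = ((-9+7)/2, (-7+1)/2) = (-1, -3)

(-1, -3)


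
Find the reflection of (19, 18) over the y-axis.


Reflection across y-axis: (x, y) -> (-x, y)
(19, 18) -> (-19, 18)

(-19, 18)


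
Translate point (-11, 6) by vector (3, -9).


Translation: (x+dx, y+dy) = (-11+3, 6+-9) = (-8, -3)

(-8, -3)


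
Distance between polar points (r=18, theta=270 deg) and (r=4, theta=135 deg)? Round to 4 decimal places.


d = sqrt(r1^2 + r2^2 - 2*r1*r2*cos(t2-t1))
d = sqrt(18^2 + 4^2 - 2*18*4*cos(135-270)) = 21.0196

21.0196


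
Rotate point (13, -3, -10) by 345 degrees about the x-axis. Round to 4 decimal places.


x' = 13
y' = -3*cos(345) - -10*sin(345) = -5.486
z' = -3*sin(345) + -10*cos(345) = -8.8828

(13, -5.486, -8.8828)


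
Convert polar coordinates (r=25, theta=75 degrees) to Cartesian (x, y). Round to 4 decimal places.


x = 25 * cos(75) = 6.4705
y = 25 * sin(75) = 24.1481

(6.4705, 24.1481)


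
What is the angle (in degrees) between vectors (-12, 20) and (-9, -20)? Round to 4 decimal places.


dot = -12*-9 + 20*-20 = -292
|u| = 23.3238, |v| = 21.9317
cos(angle) = -0.5708
angle = 124.8085 degrees

124.8085 degrees


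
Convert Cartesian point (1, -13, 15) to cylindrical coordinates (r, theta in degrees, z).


r = sqrt(1^2 + (-13)^2) = 13.0384
theta = atan2(-13, 1) = 274.3987 deg
z = 15

r = 13.0384, theta = 274.3987 deg, z = 15


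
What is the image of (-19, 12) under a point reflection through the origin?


Reflection through origin: (x, y) -> (-x, -y)
(-19, 12) -> (19, -12)

(19, -12)


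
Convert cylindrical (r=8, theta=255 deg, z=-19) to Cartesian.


x = 8 * cos(255) = -2.0706
y = 8 * sin(255) = -7.7274
z = -19

(-2.0706, -7.7274, -19)


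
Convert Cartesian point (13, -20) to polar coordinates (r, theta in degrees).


r = sqrt(13^2 + (-20)^2) = 23.8537
theta = atan2(-20, 13) = 303.0239 degrees

r = 23.8537, theta = 303.0239 degrees


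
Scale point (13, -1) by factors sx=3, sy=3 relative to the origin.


Scaling: (x*sx, y*sy) = (13*3, -1*3) = (39, -3)

(39, -3)


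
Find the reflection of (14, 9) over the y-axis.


Reflection across y-axis: (x, y) -> (-x, y)
(14, 9) -> (-14, 9)

(-14, 9)


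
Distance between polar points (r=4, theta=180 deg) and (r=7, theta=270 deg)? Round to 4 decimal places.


d = sqrt(r1^2 + r2^2 - 2*r1*r2*cos(t2-t1))
d = sqrt(4^2 + 7^2 - 2*4*7*cos(270-180)) = 8.0623

8.0623


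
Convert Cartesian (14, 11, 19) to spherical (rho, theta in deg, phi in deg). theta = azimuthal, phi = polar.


rho = sqrt(14^2 + 11^2 + 19^2) = 26.0384
theta = atan2(11, 14) = 38.1572 deg
phi = acos(19/26.0384) = 43.1395 deg

rho = 26.0384, theta = 38.1572 deg, phi = 43.1395 deg


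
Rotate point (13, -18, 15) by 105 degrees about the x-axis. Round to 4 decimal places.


x' = 13
y' = -18*cos(105) - 15*sin(105) = -9.8301
z' = -18*sin(105) + 15*cos(105) = -21.269

(13, -9.8301, -21.269)


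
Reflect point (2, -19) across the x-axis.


Reflection across x-axis: (x, y) -> (x, -y)
(2, -19) -> (2, 19)

(2, 19)


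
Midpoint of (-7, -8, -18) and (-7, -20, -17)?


Midpoint = ((-7+-7)/2, (-8+-20)/2, (-18+-17)/2) = (-7, -14, -17.5)

(-7, -14, -17.5)


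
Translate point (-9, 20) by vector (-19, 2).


Translation: (x+dx, y+dy) = (-9+-19, 20+2) = (-28, 22)

(-28, 22)


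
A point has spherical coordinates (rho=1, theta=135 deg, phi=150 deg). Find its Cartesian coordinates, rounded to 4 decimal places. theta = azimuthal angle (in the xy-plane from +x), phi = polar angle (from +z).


x = 1 * sin(150) * cos(135) = -0.3536
y = 1 * sin(150) * sin(135) = 0.3536
z = 1 * cos(150) = -0.866

(-0.3536, 0.3536, -0.866)


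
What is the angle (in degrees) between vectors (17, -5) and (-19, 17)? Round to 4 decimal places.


dot = 17*-19 + -5*17 = -408
|u| = 17.72, |v| = 25.4951
cos(angle) = -0.9031
angle = 154.5694 degrees

154.5694 degrees


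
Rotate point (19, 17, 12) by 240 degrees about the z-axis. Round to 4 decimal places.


x' = 19*cos(240) - 17*sin(240) = 5.2224
y' = 19*sin(240) + 17*cos(240) = -24.9545
z' = 12

(5.2224, -24.9545, 12)


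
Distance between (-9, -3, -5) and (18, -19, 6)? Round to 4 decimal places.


d = sqrt((18--9)^2 + (-19--3)^2 + (6--5)^2) = 33.2566

33.2566


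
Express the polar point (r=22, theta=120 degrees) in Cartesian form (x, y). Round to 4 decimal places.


x = 22 * cos(120) = -11
y = 22 * sin(120) = 19.0526

(-11, 19.0526)


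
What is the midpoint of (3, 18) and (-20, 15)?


Midpoint = ((3+-20)/2, (18+15)/2) = (-8.5, 16.5)

(-8.5, 16.5)


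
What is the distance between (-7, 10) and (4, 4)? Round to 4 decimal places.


d = sqrt((4--7)^2 + (4-10)^2) = 12.53

12.53


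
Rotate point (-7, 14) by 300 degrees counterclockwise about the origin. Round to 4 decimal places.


x' = -7*cos(300) - 14*sin(300) = 8.6244
y' = -7*sin(300) + 14*cos(300) = 13.0622

(8.6244, 13.0622)


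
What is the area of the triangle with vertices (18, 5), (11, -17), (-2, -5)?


Area = |x1(y2-y3) + x2(y3-y1) + x3(y1-y2)| / 2
= |18*(-17--5) + 11*(-5-5) + -2*(5--17)| / 2
= 185

185


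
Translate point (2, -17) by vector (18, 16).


Translation: (x+dx, y+dy) = (2+18, -17+16) = (20, -1)

(20, -1)


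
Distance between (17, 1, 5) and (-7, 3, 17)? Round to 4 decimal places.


d = sqrt((-7-17)^2 + (3-1)^2 + (17-5)^2) = 26.9072

26.9072


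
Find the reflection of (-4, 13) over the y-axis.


Reflection across y-axis: (x, y) -> (-x, y)
(-4, 13) -> (4, 13)

(4, 13)


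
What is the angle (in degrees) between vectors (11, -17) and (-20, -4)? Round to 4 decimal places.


dot = 11*-20 + -17*-4 = -152
|u| = 20.2485, |v| = 20.3961
cos(angle) = -0.368
angle = 111.5953 degrees

111.5953 degrees


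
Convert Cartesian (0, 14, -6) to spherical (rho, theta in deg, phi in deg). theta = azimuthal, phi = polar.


rho = sqrt(0^2 + 14^2 + (-6)^2) = 15.2315
theta = atan2(14, 0) = 90 deg
phi = acos(-6/15.2315) = 113.1986 deg

rho = 15.2315, theta = 90 deg, phi = 113.1986 deg


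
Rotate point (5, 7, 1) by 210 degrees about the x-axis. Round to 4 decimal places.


x' = 5
y' = 7*cos(210) - 1*sin(210) = -5.5622
z' = 7*sin(210) + 1*cos(210) = -4.366

(5, -5.5622, -4.366)


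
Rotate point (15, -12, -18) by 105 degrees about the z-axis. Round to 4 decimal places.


x' = 15*cos(105) - -12*sin(105) = 7.7088
y' = 15*sin(105) + -12*cos(105) = 17.5947
z' = -18

(7.7088, 17.5947, -18)


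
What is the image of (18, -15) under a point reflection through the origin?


Reflection through origin: (x, y) -> (-x, -y)
(18, -15) -> (-18, 15)

(-18, 15)


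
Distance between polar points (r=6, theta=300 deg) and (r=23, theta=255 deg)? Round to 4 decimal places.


d = sqrt(r1^2 + r2^2 - 2*r1*r2*cos(t2-t1))
d = sqrt(6^2 + 23^2 - 2*6*23*cos(255-300)) = 19.2312

19.2312


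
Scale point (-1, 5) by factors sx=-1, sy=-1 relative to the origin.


Scaling: (x*sx, y*sy) = (-1*-1, 5*-1) = (1, -5)

(1, -5)


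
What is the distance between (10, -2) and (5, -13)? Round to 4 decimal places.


d = sqrt((5-10)^2 + (-13--2)^2) = 12.083

12.083


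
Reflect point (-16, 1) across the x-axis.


Reflection across x-axis: (x, y) -> (x, -y)
(-16, 1) -> (-16, -1)

(-16, -1)


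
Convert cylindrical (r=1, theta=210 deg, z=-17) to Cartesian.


x = 1 * cos(210) = -0.866
y = 1 * sin(210) = -0.5
z = -17

(-0.866, -0.5, -17)


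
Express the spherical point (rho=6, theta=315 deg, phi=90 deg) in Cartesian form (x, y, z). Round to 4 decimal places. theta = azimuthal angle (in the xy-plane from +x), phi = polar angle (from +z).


x = 6 * sin(90) * cos(315) = 4.2426
y = 6 * sin(90) * sin(315) = -4.2426
z = 6 * cos(90) = 0

(4.2426, -4.2426, 0)


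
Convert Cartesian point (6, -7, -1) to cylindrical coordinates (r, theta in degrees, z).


r = sqrt(6^2 + (-7)^2) = 9.2195
theta = atan2(-7, 6) = 310.6013 deg
z = -1

r = 9.2195, theta = 310.6013 deg, z = -1


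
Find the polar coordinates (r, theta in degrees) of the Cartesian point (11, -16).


r = sqrt(11^2 + (-16)^2) = 19.4165
theta = atan2(-16, 11) = 304.5085 degrees

r = 19.4165, theta = 304.5085 degrees


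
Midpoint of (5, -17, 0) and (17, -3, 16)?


Midpoint = ((5+17)/2, (-17+-3)/2, (0+16)/2) = (11, -10, 8)

(11, -10, 8)


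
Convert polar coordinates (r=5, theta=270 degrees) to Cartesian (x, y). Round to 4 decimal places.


x = 5 * cos(270) = 0
y = 5 * sin(270) = -5

(0, -5)


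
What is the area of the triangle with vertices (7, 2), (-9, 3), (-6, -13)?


Area = |x1(y2-y3) + x2(y3-y1) + x3(y1-y2)| / 2
= |7*(3--13) + -9*(-13-2) + -6*(2-3)| / 2
= 126.5

126.5


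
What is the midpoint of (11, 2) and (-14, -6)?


Midpoint = ((11+-14)/2, (2+-6)/2) = (-1.5, -2)

(-1.5, -2)


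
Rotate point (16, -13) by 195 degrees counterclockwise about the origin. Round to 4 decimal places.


x' = 16*cos(195) - -13*sin(195) = -18.8195
y' = 16*sin(195) + -13*cos(195) = 8.4159

(-18.8195, 8.4159)


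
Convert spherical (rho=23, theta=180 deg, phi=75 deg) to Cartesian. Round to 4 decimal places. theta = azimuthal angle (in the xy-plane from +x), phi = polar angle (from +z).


x = 23 * sin(75) * cos(180) = -22.2163
y = 23 * sin(75) * sin(180) = 0
z = 23 * cos(75) = 5.9528

(-22.2163, 0, 5.9528)


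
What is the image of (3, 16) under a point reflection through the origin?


Reflection through origin: (x, y) -> (-x, -y)
(3, 16) -> (-3, -16)

(-3, -16)


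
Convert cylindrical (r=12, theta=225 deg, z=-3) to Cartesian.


x = 12 * cos(225) = -8.4853
y = 12 * sin(225) = -8.4853
z = -3

(-8.4853, -8.4853, -3)


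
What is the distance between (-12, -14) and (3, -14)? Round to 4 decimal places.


d = sqrt((3--12)^2 + (-14--14)^2) = 15

15


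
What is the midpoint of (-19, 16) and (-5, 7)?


Midpoint = ((-19+-5)/2, (16+7)/2) = (-12, 11.5)

(-12, 11.5)


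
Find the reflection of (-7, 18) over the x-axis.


Reflection across x-axis: (x, y) -> (x, -y)
(-7, 18) -> (-7, -18)

(-7, -18)


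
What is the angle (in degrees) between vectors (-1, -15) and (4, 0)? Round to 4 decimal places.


dot = -1*4 + -15*0 = -4
|u| = 15.0333, |v| = 4
cos(angle) = -0.0665
angle = 93.8141 degrees

93.8141 degrees


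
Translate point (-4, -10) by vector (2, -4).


Translation: (x+dx, y+dy) = (-4+2, -10+-4) = (-2, -14)

(-2, -14)


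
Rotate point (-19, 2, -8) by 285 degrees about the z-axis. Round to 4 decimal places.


x' = -19*cos(285) - 2*sin(285) = -2.9857
y' = -19*sin(285) + 2*cos(285) = 18.8702
z' = -8

(-2.9857, 18.8702, -8)


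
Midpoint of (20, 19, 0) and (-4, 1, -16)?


Midpoint = ((20+-4)/2, (19+1)/2, (0+-16)/2) = (8, 10, -8)

(8, 10, -8)


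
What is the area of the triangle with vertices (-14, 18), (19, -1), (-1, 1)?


Area = |x1(y2-y3) + x2(y3-y1) + x3(y1-y2)| / 2
= |-14*(-1-1) + 19*(1-18) + -1*(18--1)| / 2
= 157

157


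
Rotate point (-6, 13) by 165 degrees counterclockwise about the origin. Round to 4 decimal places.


x' = -6*cos(165) - 13*sin(165) = 2.4309
y' = -6*sin(165) + 13*cos(165) = -14.11

(2.4309, -14.11)


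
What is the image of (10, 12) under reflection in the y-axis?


Reflection across y-axis: (x, y) -> (-x, y)
(10, 12) -> (-10, 12)

(-10, 12)


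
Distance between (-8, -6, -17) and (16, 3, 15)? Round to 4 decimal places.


d = sqrt((16--8)^2 + (3--6)^2 + (15--17)^2) = 41

41


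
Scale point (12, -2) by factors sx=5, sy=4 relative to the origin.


Scaling: (x*sx, y*sy) = (12*5, -2*4) = (60, -8)

(60, -8)


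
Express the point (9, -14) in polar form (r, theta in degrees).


r = sqrt(9^2 + (-14)^2) = 16.6433
theta = atan2(-14, 9) = 302.7352 degrees

r = 16.6433, theta = 302.7352 degrees


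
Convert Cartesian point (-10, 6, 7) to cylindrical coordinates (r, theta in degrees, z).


r = sqrt((-10)^2 + 6^2) = 11.6619
theta = atan2(6, -10) = 149.0362 deg
z = 7

r = 11.6619, theta = 149.0362 deg, z = 7


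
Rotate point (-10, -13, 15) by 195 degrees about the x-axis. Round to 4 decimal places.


x' = -10
y' = -13*cos(195) - 15*sin(195) = 16.4393
z' = -13*sin(195) + 15*cos(195) = -11.1242

(-10, 16.4393, -11.1242)


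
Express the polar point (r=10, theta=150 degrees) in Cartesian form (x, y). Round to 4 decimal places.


x = 10 * cos(150) = -8.6603
y = 10 * sin(150) = 5

(-8.6603, 5)


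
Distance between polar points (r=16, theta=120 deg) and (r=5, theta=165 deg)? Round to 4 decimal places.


d = sqrt(r1^2 + r2^2 - 2*r1*r2*cos(t2-t1))
d = sqrt(16^2 + 5^2 - 2*16*5*cos(165-120)) = 12.9562

12.9562


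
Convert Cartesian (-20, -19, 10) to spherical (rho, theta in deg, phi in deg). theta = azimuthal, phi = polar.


rho = sqrt((-20)^2 + (-19)^2 + 10^2) = 29.3428
theta = atan2(-19, -20) = 223.5312 deg
phi = acos(10/29.3428) = 70.0744 deg

rho = 29.3428, theta = 223.5312 deg, phi = 70.0744 deg


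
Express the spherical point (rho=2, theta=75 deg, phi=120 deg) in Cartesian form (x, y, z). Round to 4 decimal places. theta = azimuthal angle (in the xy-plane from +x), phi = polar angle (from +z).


x = 2 * sin(120) * cos(75) = 0.4483
y = 2 * sin(120) * sin(75) = 1.673
z = 2 * cos(120) = -1

(0.4483, 1.673, -1)


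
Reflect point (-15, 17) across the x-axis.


Reflection across x-axis: (x, y) -> (x, -y)
(-15, 17) -> (-15, -17)

(-15, -17)


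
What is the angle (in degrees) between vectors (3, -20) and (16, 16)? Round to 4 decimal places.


dot = 3*16 + -20*16 = -272
|u| = 20.2237, |v| = 22.6274
cos(angle) = -0.5944
angle = 126.4692 degrees

126.4692 degrees


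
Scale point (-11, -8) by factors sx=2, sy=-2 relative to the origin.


Scaling: (x*sx, y*sy) = (-11*2, -8*-2) = (-22, 16)

(-22, 16)


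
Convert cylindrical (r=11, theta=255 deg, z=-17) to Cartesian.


x = 11 * cos(255) = -2.847
y = 11 * sin(255) = -10.6252
z = -17

(-2.847, -10.6252, -17)


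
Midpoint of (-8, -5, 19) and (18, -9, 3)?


Midpoint = ((-8+18)/2, (-5+-9)/2, (19+3)/2) = (5, -7, 11)

(5, -7, 11)


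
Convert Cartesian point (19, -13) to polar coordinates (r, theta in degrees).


r = sqrt(19^2 + (-13)^2) = 23.0217
theta = atan2(-13, 19) = 325.6197 degrees

r = 23.0217, theta = 325.6197 degrees


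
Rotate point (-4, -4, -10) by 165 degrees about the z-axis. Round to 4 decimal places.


x' = -4*cos(165) - -4*sin(165) = 4.899
y' = -4*sin(165) + -4*cos(165) = 2.8284
z' = -10

(4.899, 2.8284, -10)


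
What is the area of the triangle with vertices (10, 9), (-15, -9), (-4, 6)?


Area = |x1(y2-y3) + x2(y3-y1) + x3(y1-y2)| / 2
= |10*(-9-6) + -15*(6-9) + -4*(9--9)| / 2
= 88.5

88.5


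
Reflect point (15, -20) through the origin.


Reflection through origin: (x, y) -> (-x, -y)
(15, -20) -> (-15, 20)

(-15, 20)


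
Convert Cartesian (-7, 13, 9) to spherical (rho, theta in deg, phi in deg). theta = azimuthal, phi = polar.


rho = sqrt((-7)^2 + 13^2 + 9^2) = 17.2916
theta = atan2(13, -7) = 118.3008 deg
phi = acos(9/17.2916) = 58.6353 deg

rho = 17.2916, theta = 118.3008 deg, phi = 58.6353 deg


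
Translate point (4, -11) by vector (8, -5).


Translation: (x+dx, y+dy) = (4+8, -11+-5) = (12, -16)

(12, -16)


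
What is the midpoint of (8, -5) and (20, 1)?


Midpoint = ((8+20)/2, (-5+1)/2) = (14, -2)

(14, -2)


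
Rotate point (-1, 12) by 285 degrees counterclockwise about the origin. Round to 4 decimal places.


x' = -1*cos(285) - 12*sin(285) = 11.3323
y' = -1*sin(285) + 12*cos(285) = 4.0718

(11.3323, 4.0718)


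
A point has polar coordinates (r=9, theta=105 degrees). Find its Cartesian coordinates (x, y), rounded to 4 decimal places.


x = 9 * cos(105) = -2.3294
y = 9 * sin(105) = 8.6933

(-2.3294, 8.6933)


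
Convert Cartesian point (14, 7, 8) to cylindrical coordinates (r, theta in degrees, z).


r = sqrt(14^2 + 7^2) = 15.6525
theta = atan2(7, 14) = 26.5651 deg
z = 8

r = 15.6525, theta = 26.5651 deg, z = 8


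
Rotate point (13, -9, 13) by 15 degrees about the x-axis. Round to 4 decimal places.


x' = 13
y' = -9*cos(15) - 13*sin(15) = -12.058
z' = -9*sin(15) + 13*cos(15) = 10.2277

(13, -12.058, 10.2277)


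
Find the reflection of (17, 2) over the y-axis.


Reflection across y-axis: (x, y) -> (-x, y)
(17, 2) -> (-17, 2)

(-17, 2)


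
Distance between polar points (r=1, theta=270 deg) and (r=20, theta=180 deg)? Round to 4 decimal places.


d = sqrt(r1^2 + r2^2 - 2*r1*r2*cos(t2-t1))
d = sqrt(1^2 + 20^2 - 2*1*20*cos(180-270)) = 20.025

20.025


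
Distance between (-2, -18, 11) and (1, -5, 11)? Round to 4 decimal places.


d = sqrt((1--2)^2 + (-5--18)^2 + (11-11)^2) = 13.3417

13.3417


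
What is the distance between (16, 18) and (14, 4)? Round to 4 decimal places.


d = sqrt((14-16)^2 + (4-18)^2) = 14.1421

14.1421


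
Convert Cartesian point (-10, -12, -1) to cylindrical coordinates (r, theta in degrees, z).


r = sqrt((-10)^2 + (-12)^2) = 15.6205
theta = atan2(-12, -10) = 230.1944 deg
z = -1

r = 15.6205, theta = 230.1944 deg, z = -1


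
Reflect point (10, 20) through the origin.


Reflection through origin: (x, y) -> (-x, -y)
(10, 20) -> (-10, -20)

(-10, -20)


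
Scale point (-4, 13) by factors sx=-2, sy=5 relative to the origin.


Scaling: (x*sx, y*sy) = (-4*-2, 13*5) = (8, 65)

(8, 65)


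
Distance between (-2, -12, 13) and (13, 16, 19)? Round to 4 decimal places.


d = sqrt((13--2)^2 + (16--12)^2 + (19-13)^2) = 32.3265

32.3265


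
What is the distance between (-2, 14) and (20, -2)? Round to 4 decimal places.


d = sqrt((20--2)^2 + (-2-14)^2) = 27.2029

27.2029


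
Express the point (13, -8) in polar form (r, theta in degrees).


r = sqrt(13^2 + (-8)^2) = 15.2643
theta = atan2(-8, 13) = 328.3925 degrees

r = 15.2643, theta = 328.3925 degrees


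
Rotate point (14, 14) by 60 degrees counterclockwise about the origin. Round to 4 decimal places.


x' = 14*cos(60) - 14*sin(60) = -5.1244
y' = 14*sin(60) + 14*cos(60) = 19.1244

(-5.1244, 19.1244)


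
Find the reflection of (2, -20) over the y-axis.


Reflection across y-axis: (x, y) -> (-x, y)
(2, -20) -> (-2, -20)

(-2, -20)


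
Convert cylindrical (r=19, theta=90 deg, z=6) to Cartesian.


x = 19 * cos(90) = 0
y = 19 * sin(90) = 19
z = 6

(0, 19, 6)


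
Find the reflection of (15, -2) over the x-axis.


Reflection across x-axis: (x, y) -> (x, -y)
(15, -2) -> (15, 2)

(15, 2)


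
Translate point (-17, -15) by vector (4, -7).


Translation: (x+dx, y+dy) = (-17+4, -15+-7) = (-13, -22)

(-13, -22)


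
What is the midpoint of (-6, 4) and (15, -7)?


Midpoint = ((-6+15)/2, (4+-7)/2) = (4.5, -1.5)

(4.5, -1.5)


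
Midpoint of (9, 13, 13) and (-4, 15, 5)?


Midpoint = ((9+-4)/2, (13+15)/2, (13+5)/2) = (2.5, 14, 9)

(2.5, 14, 9)


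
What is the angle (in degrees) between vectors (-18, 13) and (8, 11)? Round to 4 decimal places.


dot = -18*8 + 13*11 = -1
|u| = 22.2036, |v| = 13.6015
cos(angle) = -0.0033
angle = 90.1897 degrees

90.1897 degrees


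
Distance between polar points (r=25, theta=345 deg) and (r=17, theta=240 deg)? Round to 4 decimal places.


d = sqrt(r1^2 + r2^2 - 2*r1*r2*cos(t2-t1))
d = sqrt(25^2 + 17^2 - 2*25*17*cos(240-345)) = 33.6749

33.6749


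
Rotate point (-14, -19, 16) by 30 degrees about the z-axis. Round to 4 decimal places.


x' = -14*cos(30) - -19*sin(30) = -2.6244
y' = -14*sin(30) + -19*cos(30) = -23.4545
z' = 16

(-2.6244, -23.4545, 16)


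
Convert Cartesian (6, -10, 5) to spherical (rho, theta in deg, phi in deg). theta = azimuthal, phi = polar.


rho = sqrt(6^2 + (-10)^2 + 5^2) = 12.6886
theta = atan2(-10, 6) = 300.9638 deg
phi = acos(5/12.6886) = 66.7929 deg

rho = 12.6886, theta = 300.9638 deg, phi = 66.7929 deg


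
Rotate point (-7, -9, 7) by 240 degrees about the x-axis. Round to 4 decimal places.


x' = -7
y' = -9*cos(240) - 7*sin(240) = 10.5622
z' = -9*sin(240) + 7*cos(240) = 4.2942

(-7, 10.5622, 4.2942)


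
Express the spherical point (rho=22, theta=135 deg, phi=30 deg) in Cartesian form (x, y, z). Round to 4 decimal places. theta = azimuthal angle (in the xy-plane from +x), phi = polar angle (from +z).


x = 22 * sin(30) * cos(135) = -7.7782
y = 22 * sin(30) * sin(135) = 7.7782
z = 22 * cos(30) = 19.0526

(-7.7782, 7.7782, 19.0526)


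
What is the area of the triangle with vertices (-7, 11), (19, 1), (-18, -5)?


Area = |x1(y2-y3) + x2(y3-y1) + x3(y1-y2)| / 2
= |-7*(1--5) + 19*(-5-11) + -18*(11-1)| / 2
= 263

263


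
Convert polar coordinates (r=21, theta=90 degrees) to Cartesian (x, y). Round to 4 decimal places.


x = 21 * cos(90) = 0
y = 21 * sin(90) = 21

(0, 21)


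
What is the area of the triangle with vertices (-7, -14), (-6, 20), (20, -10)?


Area = |x1(y2-y3) + x2(y3-y1) + x3(y1-y2)| / 2
= |-7*(20--10) + -6*(-10--14) + 20*(-14-20)| / 2
= 457

457


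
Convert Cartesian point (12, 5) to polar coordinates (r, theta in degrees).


r = sqrt(12^2 + 5^2) = 13
theta = atan2(5, 12) = 22.6199 degrees

r = 13, theta = 22.6199 degrees


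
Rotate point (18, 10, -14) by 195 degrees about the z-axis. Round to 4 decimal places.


x' = 18*cos(195) - 10*sin(195) = -14.7985
y' = 18*sin(195) + 10*cos(195) = -14.318
z' = -14

(-14.7985, -14.318, -14)


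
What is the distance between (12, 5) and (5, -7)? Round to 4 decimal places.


d = sqrt((5-12)^2 + (-7-5)^2) = 13.8924

13.8924


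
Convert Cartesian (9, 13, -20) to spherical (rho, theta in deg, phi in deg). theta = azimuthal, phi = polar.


rho = sqrt(9^2 + 13^2 + (-20)^2) = 25.4951
theta = atan2(13, 9) = 55.3048 deg
phi = acos(-20/25.4951) = 141.6712 deg

rho = 25.4951, theta = 55.3048 deg, phi = 141.6712 deg


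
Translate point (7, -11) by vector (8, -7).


Translation: (x+dx, y+dy) = (7+8, -11+-7) = (15, -18)

(15, -18)


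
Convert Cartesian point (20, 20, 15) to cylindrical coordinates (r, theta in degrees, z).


r = sqrt(20^2 + 20^2) = 28.2843
theta = atan2(20, 20) = 45 deg
z = 15

r = 28.2843, theta = 45 deg, z = 15


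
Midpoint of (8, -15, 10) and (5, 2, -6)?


Midpoint = ((8+5)/2, (-15+2)/2, (10+-6)/2) = (6.5, -6.5, 2)

(6.5, -6.5, 2)


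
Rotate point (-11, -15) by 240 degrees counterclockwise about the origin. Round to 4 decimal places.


x' = -11*cos(240) - -15*sin(240) = -7.4904
y' = -11*sin(240) + -15*cos(240) = 17.0263

(-7.4904, 17.0263)


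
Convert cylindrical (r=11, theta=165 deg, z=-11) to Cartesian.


x = 11 * cos(165) = -10.6252
y = 11 * sin(165) = 2.847
z = -11

(-10.6252, 2.847, -11)


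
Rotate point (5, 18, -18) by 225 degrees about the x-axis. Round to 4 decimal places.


x' = 5
y' = 18*cos(225) - -18*sin(225) = -25.4558
z' = 18*sin(225) + -18*cos(225) = 0

(5, -25.4558, 0)


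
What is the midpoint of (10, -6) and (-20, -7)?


Midpoint = ((10+-20)/2, (-6+-7)/2) = (-5, -6.5)

(-5, -6.5)


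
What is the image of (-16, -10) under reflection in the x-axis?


Reflection across x-axis: (x, y) -> (x, -y)
(-16, -10) -> (-16, 10)

(-16, 10)


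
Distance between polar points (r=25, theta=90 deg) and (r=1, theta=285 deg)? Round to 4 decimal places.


d = sqrt(r1^2 + r2^2 - 2*r1*r2*cos(t2-t1))
d = sqrt(25^2 + 1^2 - 2*25*1*cos(285-90)) = 25.9672

25.9672


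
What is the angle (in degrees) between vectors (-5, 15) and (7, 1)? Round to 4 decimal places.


dot = -5*7 + 15*1 = -20
|u| = 15.8114, |v| = 7.0711
cos(angle) = -0.1789
angle = 100.3048 degrees

100.3048 degrees


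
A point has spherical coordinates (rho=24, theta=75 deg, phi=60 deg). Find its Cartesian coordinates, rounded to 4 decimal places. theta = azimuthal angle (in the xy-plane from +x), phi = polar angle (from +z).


x = 24 * sin(60) * cos(75) = 5.3795
y = 24 * sin(60) * sin(75) = 20.0764
z = 24 * cos(60) = 12

(5.3795, 20.0764, 12)


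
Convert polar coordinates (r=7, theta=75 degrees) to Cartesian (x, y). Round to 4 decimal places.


x = 7 * cos(75) = 1.8117
y = 7 * sin(75) = 6.7615

(1.8117, 6.7615)


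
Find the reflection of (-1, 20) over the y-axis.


Reflection across y-axis: (x, y) -> (-x, y)
(-1, 20) -> (1, 20)

(1, 20)


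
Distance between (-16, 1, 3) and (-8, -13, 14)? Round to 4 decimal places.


d = sqrt((-8--16)^2 + (-13-1)^2 + (14-3)^2) = 19.5192

19.5192


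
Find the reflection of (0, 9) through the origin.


Reflection through origin: (x, y) -> (-x, -y)
(0, 9) -> (0, -9)

(0, -9)


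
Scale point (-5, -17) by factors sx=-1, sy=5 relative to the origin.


Scaling: (x*sx, y*sy) = (-5*-1, -17*5) = (5, -85)

(5, -85)


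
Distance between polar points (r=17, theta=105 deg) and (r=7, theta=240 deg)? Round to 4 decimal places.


d = sqrt(r1^2 + r2^2 - 2*r1*r2*cos(t2-t1))
d = sqrt(17^2 + 7^2 - 2*17*7*cos(240-105)) = 22.5009

22.5009


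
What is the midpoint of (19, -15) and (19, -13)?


Midpoint = ((19+19)/2, (-15+-13)/2) = (19, -14)

(19, -14)


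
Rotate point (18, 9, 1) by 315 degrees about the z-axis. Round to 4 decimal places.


x' = 18*cos(315) - 9*sin(315) = 19.0919
y' = 18*sin(315) + 9*cos(315) = -6.364
z' = 1

(19.0919, -6.364, 1)


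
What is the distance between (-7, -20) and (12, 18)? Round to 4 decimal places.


d = sqrt((12--7)^2 + (18--20)^2) = 42.4853

42.4853


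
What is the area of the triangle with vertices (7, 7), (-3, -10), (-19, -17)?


Area = |x1(y2-y3) + x2(y3-y1) + x3(y1-y2)| / 2
= |7*(-10--17) + -3*(-17-7) + -19*(7--10)| / 2
= 101

101


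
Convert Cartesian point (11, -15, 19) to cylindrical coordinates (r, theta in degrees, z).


r = sqrt(11^2 + (-15)^2) = 18.6011
theta = atan2(-15, 11) = 306.2538 deg
z = 19

r = 18.6011, theta = 306.2538 deg, z = 19


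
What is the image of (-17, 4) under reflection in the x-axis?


Reflection across x-axis: (x, y) -> (x, -y)
(-17, 4) -> (-17, -4)

(-17, -4)


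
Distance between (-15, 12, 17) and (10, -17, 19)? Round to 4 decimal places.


d = sqrt((10--15)^2 + (-17-12)^2 + (19-17)^2) = 38.3406

38.3406


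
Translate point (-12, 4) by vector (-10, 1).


Translation: (x+dx, y+dy) = (-12+-10, 4+1) = (-22, 5)

(-22, 5)


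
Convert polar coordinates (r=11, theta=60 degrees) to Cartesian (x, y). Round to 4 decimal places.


x = 11 * cos(60) = 5.5
y = 11 * sin(60) = 9.5263

(5.5, 9.5263)


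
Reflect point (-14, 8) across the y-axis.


Reflection across y-axis: (x, y) -> (-x, y)
(-14, 8) -> (14, 8)

(14, 8)


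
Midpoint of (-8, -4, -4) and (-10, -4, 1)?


Midpoint = ((-8+-10)/2, (-4+-4)/2, (-4+1)/2) = (-9, -4, -1.5)

(-9, -4, -1.5)


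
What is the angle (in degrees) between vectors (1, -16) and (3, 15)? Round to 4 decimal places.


dot = 1*3 + -16*15 = -237
|u| = 16.0312, |v| = 15.2971
cos(angle) = -0.9664
angle = 165.1137 degrees

165.1137 degrees


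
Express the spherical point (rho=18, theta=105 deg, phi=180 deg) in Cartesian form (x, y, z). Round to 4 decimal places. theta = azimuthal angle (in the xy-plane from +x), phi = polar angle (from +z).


x = 18 * sin(180) * cos(105) = 0
y = 18 * sin(180) * sin(105) = 0
z = 18 * cos(180) = -18

(0, 0, -18)


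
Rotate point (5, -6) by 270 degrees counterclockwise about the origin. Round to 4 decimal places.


x' = 5*cos(270) - -6*sin(270) = -6
y' = 5*sin(270) + -6*cos(270) = -5

(-6, -5)


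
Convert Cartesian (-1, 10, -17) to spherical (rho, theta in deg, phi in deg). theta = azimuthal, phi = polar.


rho = sqrt((-1)^2 + 10^2 + (-17)^2) = 19.7484
theta = atan2(10, -1) = 95.7106 deg
phi = acos(-17/19.7484) = 149.4097 deg

rho = 19.7484, theta = 95.7106 deg, phi = 149.4097 deg


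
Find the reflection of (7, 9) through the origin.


Reflection through origin: (x, y) -> (-x, -y)
(7, 9) -> (-7, -9)

(-7, -9)


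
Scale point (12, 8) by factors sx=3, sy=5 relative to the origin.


Scaling: (x*sx, y*sy) = (12*3, 8*5) = (36, 40)

(36, 40)


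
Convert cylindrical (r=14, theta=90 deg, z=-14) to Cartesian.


x = 14 * cos(90) = 0
y = 14 * sin(90) = 14
z = -14

(0, 14, -14)


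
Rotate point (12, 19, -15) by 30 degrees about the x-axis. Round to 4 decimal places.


x' = 12
y' = 19*cos(30) - -15*sin(30) = 23.9545
z' = 19*sin(30) + -15*cos(30) = -3.4904

(12, 23.9545, -3.4904)


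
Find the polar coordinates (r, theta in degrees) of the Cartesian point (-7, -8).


r = sqrt((-7)^2 + (-8)^2) = 10.6301
theta = atan2(-8, -7) = 228.8141 degrees

r = 10.6301, theta = 228.8141 degrees


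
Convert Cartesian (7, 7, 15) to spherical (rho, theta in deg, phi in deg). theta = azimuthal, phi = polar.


rho = sqrt(7^2 + 7^2 + 15^2) = 17.9722
theta = atan2(7, 7) = 45 deg
phi = acos(15/17.9722) = 33.4235 deg

rho = 17.9722, theta = 45 deg, phi = 33.4235 deg


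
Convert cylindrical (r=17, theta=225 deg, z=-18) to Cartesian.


x = 17 * cos(225) = -12.0208
y = 17 * sin(225) = -12.0208
z = -18

(-12.0208, -12.0208, -18)


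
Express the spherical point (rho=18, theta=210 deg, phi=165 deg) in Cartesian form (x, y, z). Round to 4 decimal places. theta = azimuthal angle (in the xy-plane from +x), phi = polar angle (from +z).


x = 18 * sin(165) * cos(210) = -4.0346
y = 18 * sin(165) * sin(210) = -2.3294
z = 18 * cos(165) = -17.3867

(-4.0346, -2.3294, -17.3867)


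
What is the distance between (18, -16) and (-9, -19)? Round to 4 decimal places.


d = sqrt((-9-18)^2 + (-19--16)^2) = 27.1662

27.1662


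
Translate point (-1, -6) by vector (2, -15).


Translation: (x+dx, y+dy) = (-1+2, -6+-15) = (1, -21)

(1, -21)


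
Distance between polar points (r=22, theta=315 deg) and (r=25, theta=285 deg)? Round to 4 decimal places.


d = sqrt(r1^2 + r2^2 - 2*r1*r2*cos(t2-t1))
d = sqrt(22^2 + 25^2 - 2*22*25*cos(285-315)) = 12.5049

12.5049


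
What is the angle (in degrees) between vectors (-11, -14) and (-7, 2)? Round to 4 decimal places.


dot = -11*-7 + -14*2 = 49
|u| = 17.8045, |v| = 7.2801
cos(angle) = 0.378
angle = 67.7882 degrees

67.7882 degrees


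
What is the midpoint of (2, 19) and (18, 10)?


Midpoint = ((2+18)/2, (19+10)/2) = (10, 14.5)

(10, 14.5)


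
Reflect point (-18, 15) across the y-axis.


Reflection across y-axis: (x, y) -> (-x, y)
(-18, 15) -> (18, 15)

(18, 15)


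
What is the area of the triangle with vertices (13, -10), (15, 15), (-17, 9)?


Area = |x1(y2-y3) + x2(y3-y1) + x3(y1-y2)| / 2
= |13*(15-9) + 15*(9--10) + -17*(-10-15)| / 2
= 394

394


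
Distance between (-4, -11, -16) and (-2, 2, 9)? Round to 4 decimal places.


d = sqrt((-2--4)^2 + (2--11)^2 + (9--16)^2) = 28.2489

28.2489


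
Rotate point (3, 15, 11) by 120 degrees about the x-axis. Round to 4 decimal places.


x' = 3
y' = 15*cos(120) - 11*sin(120) = -17.0263
z' = 15*sin(120) + 11*cos(120) = 7.4904

(3, -17.0263, 7.4904)


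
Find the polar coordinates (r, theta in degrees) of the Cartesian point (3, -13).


r = sqrt(3^2 + (-13)^2) = 13.3417
theta = atan2(-13, 3) = 282.9946 degrees

r = 13.3417, theta = 282.9946 degrees


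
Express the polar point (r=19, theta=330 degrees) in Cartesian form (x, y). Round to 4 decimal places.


x = 19 * cos(330) = 16.4545
y = 19 * sin(330) = -9.5

(16.4545, -9.5)


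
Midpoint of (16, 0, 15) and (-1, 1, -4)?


Midpoint = ((16+-1)/2, (0+1)/2, (15+-4)/2) = (7.5, 0.5, 5.5)

(7.5, 0.5, 5.5)


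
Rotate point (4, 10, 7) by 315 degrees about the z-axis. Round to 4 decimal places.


x' = 4*cos(315) - 10*sin(315) = 9.8995
y' = 4*sin(315) + 10*cos(315) = 4.2426
z' = 7

(9.8995, 4.2426, 7)


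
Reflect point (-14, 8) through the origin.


Reflection through origin: (x, y) -> (-x, -y)
(-14, 8) -> (14, -8)

(14, -8)


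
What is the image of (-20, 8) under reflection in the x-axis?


Reflection across x-axis: (x, y) -> (x, -y)
(-20, 8) -> (-20, -8)

(-20, -8)


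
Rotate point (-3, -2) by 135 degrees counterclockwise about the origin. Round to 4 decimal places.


x' = -3*cos(135) - -2*sin(135) = 3.5355
y' = -3*sin(135) + -2*cos(135) = -0.7071

(3.5355, -0.7071)


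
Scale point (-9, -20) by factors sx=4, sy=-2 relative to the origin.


Scaling: (x*sx, y*sy) = (-9*4, -20*-2) = (-36, 40)

(-36, 40)


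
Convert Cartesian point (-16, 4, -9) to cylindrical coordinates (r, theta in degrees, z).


r = sqrt((-16)^2 + 4^2) = 16.4924
theta = atan2(4, -16) = 165.9638 deg
z = -9

r = 16.4924, theta = 165.9638 deg, z = -9


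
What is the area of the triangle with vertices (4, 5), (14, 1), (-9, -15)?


Area = |x1(y2-y3) + x2(y3-y1) + x3(y1-y2)| / 2
= |4*(1--15) + 14*(-15-5) + -9*(5-1)| / 2
= 126

126


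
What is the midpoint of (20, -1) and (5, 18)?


Midpoint = ((20+5)/2, (-1+18)/2) = (12.5, 8.5)

(12.5, 8.5)


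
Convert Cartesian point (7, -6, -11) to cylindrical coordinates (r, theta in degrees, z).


r = sqrt(7^2 + (-6)^2) = 9.2195
theta = atan2(-6, 7) = 319.3987 deg
z = -11

r = 9.2195, theta = 319.3987 deg, z = -11


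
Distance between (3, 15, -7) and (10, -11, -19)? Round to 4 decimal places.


d = sqrt((10-3)^2 + (-11-15)^2 + (-19--7)^2) = 29.4788

29.4788


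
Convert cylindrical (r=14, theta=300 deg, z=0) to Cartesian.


x = 14 * cos(300) = 7
y = 14 * sin(300) = -12.1244
z = 0

(7, -12.1244, 0)


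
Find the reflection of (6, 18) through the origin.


Reflection through origin: (x, y) -> (-x, -y)
(6, 18) -> (-6, -18)

(-6, -18)


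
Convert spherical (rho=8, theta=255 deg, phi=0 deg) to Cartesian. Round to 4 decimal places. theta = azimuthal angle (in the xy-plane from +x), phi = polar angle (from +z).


x = 8 * sin(0) * cos(255) = 0
y = 8 * sin(0) * sin(255) = 0
z = 8 * cos(0) = 8

(0, 0, 8)


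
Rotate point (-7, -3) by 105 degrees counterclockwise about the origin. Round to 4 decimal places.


x' = -7*cos(105) - -3*sin(105) = 4.7095
y' = -7*sin(105) + -3*cos(105) = -5.985

(4.7095, -5.985)


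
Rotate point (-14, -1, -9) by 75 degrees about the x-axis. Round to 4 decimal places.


x' = -14
y' = -1*cos(75) - -9*sin(75) = 8.4345
z' = -1*sin(75) + -9*cos(75) = -3.2953

(-14, 8.4345, -3.2953)


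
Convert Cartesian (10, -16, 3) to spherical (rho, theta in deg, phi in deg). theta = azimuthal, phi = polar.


rho = sqrt(10^2 + (-16)^2 + 3^2) = 19.105
theta = atan2(-16, 10) = 302.0054 deg
phi = acos(3/19.105) = 80.9656 deg

rho = 19.105, theta = 302.0054 deg, phi = 80.9656 deg


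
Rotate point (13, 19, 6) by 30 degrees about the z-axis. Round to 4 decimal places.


x' = 13*cos(30) - 19*sin(30) = 1.7583
y' = 13*sin(30) + 19*cos(30) = 22.9545
z' = 6

(1.7583, 22.9545, 6)


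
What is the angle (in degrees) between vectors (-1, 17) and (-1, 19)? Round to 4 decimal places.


dot = -1*-1 + 17*19 = 324
|u| = 17.0294, |v| = 19.0263
cos(angle) = 1
angle = 0.3537 degrees

0.3537 degrees


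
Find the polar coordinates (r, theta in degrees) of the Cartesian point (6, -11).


r = sqrt(6^2 + (-11)^2) = 12.53
theta = atan2(-11, 6) = 298.6105 degrees

r = 12.53, theta = 298.6105 degrees


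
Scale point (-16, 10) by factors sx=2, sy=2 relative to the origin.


Scaling: (x*sx, y*sy) = (-16*2, 10*2) = (-32, 20)

(-32, 20)


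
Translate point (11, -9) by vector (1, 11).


Translation: (x+dx, y+dy) = (11+1, -9+11) = (12, 2)

(12, 2)


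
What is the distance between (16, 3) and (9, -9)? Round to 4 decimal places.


d = sqrt((9-16)^2 + (-9-3)^2) = 13.8924

13.8924


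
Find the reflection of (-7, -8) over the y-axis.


Reflection across y-axis: (x, y) -> (-x, y)
(-7, -8) -> (7, -8)

(7, -8)


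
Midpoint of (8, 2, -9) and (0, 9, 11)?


Midpoint = ((8+0)/2, (2+9)/2, (-9+11)/2) = (4, 5.5, 1)

(4, 5.5, 1)


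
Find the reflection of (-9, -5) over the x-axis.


Reflection across x-axis: (x, y) -> (x, -y)
(-9, -5) -> (-9, 5)

(-9, 5)


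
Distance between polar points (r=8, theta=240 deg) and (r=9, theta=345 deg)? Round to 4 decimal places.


d = sqrt(r1^2 + r2^2 - 2*r1*r2*cos(t2-t1))
d = sqrt(8^2 + 9^2 - 2*8*9*cos(345-240)) = 13.5007

13.5007


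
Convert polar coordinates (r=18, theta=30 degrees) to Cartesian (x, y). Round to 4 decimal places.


x = 18 * cos(30) = 15.5885
y = 18 * sin(30) = 9

(15.5885, 9)


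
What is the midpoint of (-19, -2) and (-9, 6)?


Midpoint = ((-19+-9)/2, (-2+6)/2) = (-14, 2)

(-14, 2)


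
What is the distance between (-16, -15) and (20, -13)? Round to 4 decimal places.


d = sqrt((20--16)^2 + (-13--15)^2) = 36.0555

36.0555


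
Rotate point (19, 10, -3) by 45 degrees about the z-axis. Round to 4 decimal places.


x' = 19*cos(45) - 10*sin(45) = 6.364
y' = 19*sin(45) + 10*cos(45) = 20.5061
z' = -3

(6.364, 20.5061, -3)


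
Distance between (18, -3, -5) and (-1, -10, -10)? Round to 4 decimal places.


d = sqrt((-1-18)^2 + (-10--3)^2 + (-10--5)^2) = 20.8567

20.8567


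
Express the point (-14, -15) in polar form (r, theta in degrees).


r = sqrt((-14)^2 + (-15)^2) = 20.5183
theta = atan2(-15, -14) = 226.9749 degrees

r = 20.5183, theta = 226.9749 degrees


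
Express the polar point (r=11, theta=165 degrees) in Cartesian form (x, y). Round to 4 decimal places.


x = 11 * cos(165) = -10.6252
y = 11 * sin(165) = 2.847

(-10.6252, 2.847)


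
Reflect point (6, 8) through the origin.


Reflection through origin: (x, y) -> (-x, -y)
(6, 8) -> (-6, -8)

(-6, -8)


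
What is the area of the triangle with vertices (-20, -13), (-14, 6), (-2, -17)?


Area = |x1(y2-y3) + x2(y3-y1) + x3(y1-y2)| / 2
= |-20*(6--17) + -14*(-17--13) + -2*(-13-6)| / 2
= 183

183


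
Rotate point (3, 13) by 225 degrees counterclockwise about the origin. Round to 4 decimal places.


x' = 3*cos(225) - 13*sin(225) = 7.0711
y' = 3*sin(225) + 13*cos(225) = -11.3137

(7.0711, -11.3137)


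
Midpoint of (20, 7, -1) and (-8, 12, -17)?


Midpoint = ((20+-8)/2, (7+12)/2, (-1+-17)/2) = (6, 9.5, -9)

(6, 9.5, -9)


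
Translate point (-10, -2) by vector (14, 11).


Translation: (x+dx, y+dy) = (-10+14, -2+11) = (4, 9)

(4, 9)


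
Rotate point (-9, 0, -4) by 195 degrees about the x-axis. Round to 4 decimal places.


x' = -9
y' = 0*cos(195) - -4*sin(195) = -1.0353
z' = 0*sin(195) + -4*cos(195) = 3.8637

(-9, -1.0353, 3.8637)


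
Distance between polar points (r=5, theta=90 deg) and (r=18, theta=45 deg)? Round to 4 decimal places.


d = sqrt(r1^2 + r2^2 - 2*r1*r2*cos(t2-t1))
d = sqrt(5^2 + 18^2 - 2*5*18*cos(45-90)) = 14.8903

14.8903


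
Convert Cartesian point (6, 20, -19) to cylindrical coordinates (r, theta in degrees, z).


r = sqrt(6^2 + 20^2) = 20.8806
theta = atan2(20, 6) = 73.3008 deg
z = -19

r = 20.8806, theta = 73.3008 deg, z = -19
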